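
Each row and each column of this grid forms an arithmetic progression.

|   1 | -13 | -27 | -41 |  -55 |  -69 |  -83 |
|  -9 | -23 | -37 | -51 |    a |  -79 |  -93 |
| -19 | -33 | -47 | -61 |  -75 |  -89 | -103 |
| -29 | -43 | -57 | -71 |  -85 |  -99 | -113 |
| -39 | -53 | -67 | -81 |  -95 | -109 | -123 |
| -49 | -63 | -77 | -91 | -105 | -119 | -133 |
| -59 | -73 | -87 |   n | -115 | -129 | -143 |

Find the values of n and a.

Along each row the entries change by -14 per step; down each column they change by -10.
Row 7: from -59 at column 1, stepping by -14 to column 4 gives -101.
Row 2: from -9 at column 1, stepping by -14 to column 5 gives -65.

n = -101, a = -65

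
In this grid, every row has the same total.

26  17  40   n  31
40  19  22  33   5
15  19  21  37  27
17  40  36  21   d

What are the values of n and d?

n = 5, d = 5

Rows 2 and 3 both add up to 119, so every row sums to 119.
Row 1: 26 + 17 + 40 + 31 = 114, so the missing entry is 119 − 114 = 5.
Row 4: 17 + 40 + 36 + 21 = 114, so the missing entry is 119 − 114 = 5.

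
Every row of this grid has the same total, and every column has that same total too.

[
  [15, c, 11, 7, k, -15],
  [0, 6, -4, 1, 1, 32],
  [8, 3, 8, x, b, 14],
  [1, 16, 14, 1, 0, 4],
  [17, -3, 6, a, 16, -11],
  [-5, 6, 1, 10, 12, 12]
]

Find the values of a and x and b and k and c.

a = 11, x = 6, b = -3, k = 10, c = 8

Rows 2 and 4 both sum to 36, so that's the common total.
The known cells in column 2 total 28, leaving 36 − 28 = 8 for the blank.
The known cells in row 1 total 26, leaving 36 − 26 = 10 for the blank.
The known cells in column 5 total 39, leaving 36 − 39 = -3 for the blank.
The known cells in row 5 total 25, leaving 36 − 25 = 11 for the blank.
The known cells in row 3 total 30, leaving 36 − 30 = 6 for the blank.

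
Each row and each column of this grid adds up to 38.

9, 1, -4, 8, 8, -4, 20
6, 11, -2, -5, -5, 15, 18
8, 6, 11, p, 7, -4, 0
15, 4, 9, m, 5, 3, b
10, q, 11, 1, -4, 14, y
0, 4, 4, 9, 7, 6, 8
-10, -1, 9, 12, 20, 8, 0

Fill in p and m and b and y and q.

p = 10, m = 3, b = -1, y = -7, q = 13

Row 3: 8 + 6 + 11 + 7 − 4 + 0 = 28, so its missing entry is 38 − 28 = 10.
Column 4: 8 − 5 + 10 + 1 + 9 + 12 = 35, so its missing entry is 38 − 35 = 3.
Row 4: 15 + 4 + 9 + 3 + 5 + 3 = 39, so its missing entry is 38 − 39 = -1.
Column 7: 20 + 18 + 0 − 1 + 8 + 0 = 45, so its missing entry is 38 − 45 = -7.
Row 5: 10 + 11 + 1 − 4 + 14 − 7 = 25, so its missing entry is 38 − 25 = 13.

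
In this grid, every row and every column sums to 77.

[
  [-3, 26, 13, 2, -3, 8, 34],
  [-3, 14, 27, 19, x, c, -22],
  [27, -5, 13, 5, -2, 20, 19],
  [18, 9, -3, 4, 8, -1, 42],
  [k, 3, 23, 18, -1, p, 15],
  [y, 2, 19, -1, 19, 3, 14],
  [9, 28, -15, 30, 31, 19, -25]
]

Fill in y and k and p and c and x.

y = 21, k = 8, p = 11, c = 17, x = 25

The known cells in column 5 total 52, leaving 77 − 52 = 25 for the blank.
The known cells in row 2 total 60, leaving 77 − 60 = 17 for the blank.
The known cells in column 6 total 66, leaving 77 − 66 = 11 for the blank.
The known cells in row 5 total 69, leaving 77 − 69 = 8 for the blank.
The known cells in row 6 total 56, leaving 77 − 56 = 21 for the blank.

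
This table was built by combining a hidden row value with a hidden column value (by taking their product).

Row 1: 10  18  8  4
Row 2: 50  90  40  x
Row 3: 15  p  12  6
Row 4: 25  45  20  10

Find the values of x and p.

x = 20, p = 27

Each row is a constant multiple of every other row — this is a multiplication table with the headers hidden.
Row 2 is 40/8 = 5/1 times row 1, so its entry in column 4 is 4 × 5/1 = 20.
Row 3 is 12/8 = 3/2 times row 1, so its entry in column 2 is 18 × 3/2 = 27.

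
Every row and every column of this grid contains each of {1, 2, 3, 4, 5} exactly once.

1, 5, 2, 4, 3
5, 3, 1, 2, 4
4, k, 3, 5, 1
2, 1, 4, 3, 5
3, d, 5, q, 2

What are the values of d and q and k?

Cell (3,2): row 3 already has {1, 3, 4, 5} → 2.
Cell (5,2): column 2 already has {1, 2, 3, 5} → 4.
Cell (5,4): row 5 already has {2, 3, 4, 5} → 1.

d = 4, q = 1, k = 2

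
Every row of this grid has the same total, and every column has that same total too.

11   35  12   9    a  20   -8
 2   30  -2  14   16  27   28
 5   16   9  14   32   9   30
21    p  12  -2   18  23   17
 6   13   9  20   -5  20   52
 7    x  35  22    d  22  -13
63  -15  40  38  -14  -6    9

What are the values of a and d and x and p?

a = 36, d = 32, x = 10, p = 26

Rows 2 and 3 both sum to 115, so that's the common total.
Row 4: 21 + 12 − 2 + 18 + 23 + 17 = 89, so its missing entry is 115 − 89 = 26.
Row 1: 11 + 35 + 12 + 9 + 20 − 8 = 79, so its missing entry is 115 − 79 = 36.
Column 5: 36 + 16 + 32 + 18 − 5 − 14 = 83, so its missing entry is 115 − 83 = 32.
Row 6: 7 + 35 + 22 + 32 + 22 − 13 = 105, so its missing entry is 115 − 105 = 10.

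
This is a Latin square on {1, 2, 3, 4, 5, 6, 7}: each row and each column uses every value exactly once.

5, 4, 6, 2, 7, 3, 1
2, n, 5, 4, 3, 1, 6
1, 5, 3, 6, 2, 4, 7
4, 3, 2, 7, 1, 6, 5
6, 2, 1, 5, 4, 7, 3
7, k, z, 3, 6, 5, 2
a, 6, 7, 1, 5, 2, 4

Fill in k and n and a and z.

At (row 2, col 2): row 2 already has {1, 2, 3, 4, 5, 6}, so the value is 7.
For row 7, column 1: row 7 already has {1, 2, 4, 5, 6, 7}; that leaves 3.
Cell (6,2): column 2 already has {2, 3, 4, 5, 6, 7} → 1.
Cell (6,3): row 6 already has {1, 2, 3, 5, 6, 7} → 4.

k = 1, n = 7, a = 3, z = 4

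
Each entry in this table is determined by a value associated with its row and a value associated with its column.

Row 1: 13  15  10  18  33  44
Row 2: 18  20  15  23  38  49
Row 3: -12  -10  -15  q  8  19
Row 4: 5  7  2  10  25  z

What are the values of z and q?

The difference between any two rows is the same in every column — this is an addition table with the headers hidden.
Row 4 minus row 1 is 25 − 33 = -8, so its entry in column 6 is 44 + (-8) = 36.
Row 3 minus row 1 is 8 − 33 = -25, so its entry in column 4 is 18 + (-25) = -7.

z = 36, q = -7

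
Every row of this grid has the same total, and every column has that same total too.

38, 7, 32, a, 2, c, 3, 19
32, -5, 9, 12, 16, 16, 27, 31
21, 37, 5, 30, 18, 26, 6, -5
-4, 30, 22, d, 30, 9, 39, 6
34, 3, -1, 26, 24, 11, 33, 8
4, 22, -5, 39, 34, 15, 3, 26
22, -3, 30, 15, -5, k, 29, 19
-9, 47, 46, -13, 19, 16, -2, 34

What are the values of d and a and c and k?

d = 6, a = 23, c = 14, k = 31

Rows 2 and 3 both sum to 138, so that's the common total.
Row 4: -4 + 30 + 22 + 30 + 9 + 39 + 6 = 132, so its missing entry is 138 − 132 = 6.
Row 7: 22 − 3 + 30 + 15 − 5 + 29 + 19 = 107, so its missing entry is 138 − 107 = 31.
Column 6: 16 + 26 + 9 + 11 + 15 + 31 + 16 = 124, so its missing entry is 138 − 124 = 14.
Row 1: 38 + 7 + 32 + 2 + 14 + 3 + 19 = 115, so its missing entry is 138 − 115 = 23.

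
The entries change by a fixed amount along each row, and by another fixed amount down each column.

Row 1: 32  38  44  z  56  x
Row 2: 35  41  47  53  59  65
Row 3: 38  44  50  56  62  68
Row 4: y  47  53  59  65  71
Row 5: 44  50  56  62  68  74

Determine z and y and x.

Along each row the entries change by 6 per step; down each column they change by 3.
Row 1: from 32 at column 1, stepping by 6 to column 4 gives 50.
Row 4: from 47 at column 2, stepping by 6 to column 1 gives 41.
Row 1: from 32 at column 1, stepping by 6 to column 6 gives 62.

z = 50, y = 41, x = 62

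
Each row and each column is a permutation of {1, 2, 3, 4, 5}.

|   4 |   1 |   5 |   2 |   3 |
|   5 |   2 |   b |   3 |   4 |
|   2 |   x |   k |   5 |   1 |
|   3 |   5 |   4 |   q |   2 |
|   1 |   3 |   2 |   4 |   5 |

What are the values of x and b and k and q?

At (row 4, col 4): row 4 already has {2, 3, 4, 5}, so the value is 1.
For row 2, column 3: row 2 already has {2, 3, 4, 5}; that leaves 1.
At (row 3, col 2): column 2 already has {1, 2, 3, 5}, so the value is 4.
At (row 3, col 3): row 3 already has {1, 2, 4, 5}, so the value is 3.

x = 4, b = 1, k = 3, q = 1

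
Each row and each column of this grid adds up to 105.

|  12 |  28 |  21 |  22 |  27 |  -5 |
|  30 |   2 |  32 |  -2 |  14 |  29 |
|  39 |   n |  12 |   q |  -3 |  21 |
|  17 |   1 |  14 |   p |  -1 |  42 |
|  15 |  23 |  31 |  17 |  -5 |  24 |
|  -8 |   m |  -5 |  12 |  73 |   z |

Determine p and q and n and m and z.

p = 32, q = 24, n = 12, m = 39, z = -6

Column 6: -5 + 29 + 21 + 42 + 24 = 111, so its missing entry is 105 − 111 = -6.
Row 6: -8 − 5 + 12 + 73 − 6 = 66, so its missing entry is 105 − 66 = 39.
Column 2: 28 + 2 + 1 + 23 + 39 = 93, so its missing entry is 105 − 93 = 12.
Row 3: 39 + 12 + 12 − 3 + 21 = 81, so its missing entry is 105 − 81 = 24.
Row 4: 17 + 1 + 14 − 1 + 42 = 73, so its missing entry is 105 − 73 = 32.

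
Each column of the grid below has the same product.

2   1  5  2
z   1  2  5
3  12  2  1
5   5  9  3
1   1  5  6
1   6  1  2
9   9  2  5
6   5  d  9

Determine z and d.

Columns 2 and 4 each multiply to 16200, so every column has product 16200.
Column 1: 2×3×5×1×1×9×6 = 1620, so the missing entry is 16200 ÷ 1620 = 10.
Column 3: 5×2×2×9×5×1×2 = 1800, so the missing entry is 16200 ÷ 1800 = 9.

z = 10, d = 9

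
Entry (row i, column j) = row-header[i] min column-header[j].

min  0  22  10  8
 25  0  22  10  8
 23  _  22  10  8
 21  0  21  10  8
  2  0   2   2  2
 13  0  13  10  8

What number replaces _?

0

min(23, 0) = 0.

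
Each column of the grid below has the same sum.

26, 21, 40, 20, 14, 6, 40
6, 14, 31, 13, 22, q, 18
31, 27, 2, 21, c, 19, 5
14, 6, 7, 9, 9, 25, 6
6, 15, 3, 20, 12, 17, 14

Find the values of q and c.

q = 16, c = 26

Column 1 sums to 83 and so does column 2; that's the common total.
In column 6 the known cells total 67, leaving 83 − 67 = 16.
In column 5 the known cells total 57, leaving 83 − 57 = 26.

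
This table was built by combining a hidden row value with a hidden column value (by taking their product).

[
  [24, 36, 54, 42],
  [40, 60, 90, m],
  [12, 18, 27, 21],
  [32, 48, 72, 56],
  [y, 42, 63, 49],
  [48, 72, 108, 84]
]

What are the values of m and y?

m = 70, y = 28

Each row is a constant multiple of every other row — this is a multiplication table with the headers hidden.
Row 2 is 60/36 = 5/3 times row 1, so its entry in column 4 is 42 × 5/3 = 70.
Row 5 is 42/36 = 7/6 times row 1, so its entry in column 1 is 24 × 7/6 = 28.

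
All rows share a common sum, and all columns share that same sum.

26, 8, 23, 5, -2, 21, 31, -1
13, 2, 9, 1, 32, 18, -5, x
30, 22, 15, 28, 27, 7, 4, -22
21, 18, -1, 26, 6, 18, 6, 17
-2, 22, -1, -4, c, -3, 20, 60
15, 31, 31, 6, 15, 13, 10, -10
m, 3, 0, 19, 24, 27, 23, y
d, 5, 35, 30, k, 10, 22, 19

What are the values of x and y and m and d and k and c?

x = 41, y = 7, m = 8, d = 0, k = -10, c = 19

Rows 1 and 3 both sum to 111, so that's the common total.
The known cells in row 5 total 92, leaving 111 − 92 = 19 for the blank.
The known cells in column 5 total 121, leaving 111 − 121 = -10 for the blank.
The known cells in row 8 total 111, leaving 111 − 111 = 0 for the blank.
The known cells in row 2 total 70, leaving 111 − 70 = 41 for the blank.
The known cells in column 8 total 104, leaving 111 − 104 = 7 for the blank.
The known cells in row 7 total 103, leaving 111 − 103 = 8 for the blank.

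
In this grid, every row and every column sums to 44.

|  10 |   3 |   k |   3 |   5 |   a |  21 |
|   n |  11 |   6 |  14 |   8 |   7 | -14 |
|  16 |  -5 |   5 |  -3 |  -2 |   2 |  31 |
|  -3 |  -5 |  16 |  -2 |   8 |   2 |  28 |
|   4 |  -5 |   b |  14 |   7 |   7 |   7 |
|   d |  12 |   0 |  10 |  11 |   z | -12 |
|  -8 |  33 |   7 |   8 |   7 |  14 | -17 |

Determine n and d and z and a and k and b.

The known cells in row 5 total 34, leaving 44 − 34 = 10 for the blank.
The known cells in column 3 total 44, leaving 44 − 44 = 0 for the blank.
The known cells in row 1 total 42, leaving 44 − 42 = 2 for the blank.
The known cells in column 6 total 34, leaving 44 − 34 = 10 for the blank.
The known cells in row 6 total 31, leaving 44 − 31 = 13 for the blank.
The known cells in row 2 total 32, leaving 44 − 32 = 12 for the blank.

n = 12, d = 13, z = 10, a = 2, k = 0, b = 10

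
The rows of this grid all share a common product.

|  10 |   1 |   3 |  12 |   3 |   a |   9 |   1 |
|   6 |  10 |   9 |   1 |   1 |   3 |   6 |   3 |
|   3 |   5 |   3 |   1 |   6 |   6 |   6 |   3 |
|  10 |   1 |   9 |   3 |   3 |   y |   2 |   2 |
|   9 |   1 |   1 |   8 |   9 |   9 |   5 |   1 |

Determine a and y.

a = 3, y = 9

Rows 2 and 5 each multiply to 29160, so every row has product 29160.
Row 1: 10×1×3×12×3×9×1 = 9720, so the missing entry is 29160 ÷ 9720 = 3.
Row 4: 10×1×9×3×3×2×2 = 3240, so the missing entry is 29160 ÷ 3240 = 9.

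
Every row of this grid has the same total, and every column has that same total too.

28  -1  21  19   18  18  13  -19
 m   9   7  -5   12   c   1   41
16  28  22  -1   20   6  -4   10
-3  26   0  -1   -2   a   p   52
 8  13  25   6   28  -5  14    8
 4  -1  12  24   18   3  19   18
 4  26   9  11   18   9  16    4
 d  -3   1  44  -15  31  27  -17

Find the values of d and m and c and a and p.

Rows 1 and 3 both sum to 97, so that's the common total.
Row 8 has -3 + 1 + 44 − 15 + 31 + 27 − 17 = 68; the blank must be 97 − 68 = 29.
Column 7 has 13 + 1 − 4 + 14 + 19 + 16 + 27 = 86; the blank must be 97 − 86 = 11.
Column 1 has 28 + 16 − 3 + 8 + 4 + 4 + 29 = 86; the blank must be 97 − 86 = 11.
Row 2 has 11 + 9 + 7 − 5 + 12 + 1 + 41 = 76; the blank must be 97 − 76 = 21.
Row 4 has -3 + 26 + 0 − 1 − 2 + 11 + 52 = 83; the blank must be 97 − 83 = 14.

d = 29, m = 11, c = 21, a = 14, p = 11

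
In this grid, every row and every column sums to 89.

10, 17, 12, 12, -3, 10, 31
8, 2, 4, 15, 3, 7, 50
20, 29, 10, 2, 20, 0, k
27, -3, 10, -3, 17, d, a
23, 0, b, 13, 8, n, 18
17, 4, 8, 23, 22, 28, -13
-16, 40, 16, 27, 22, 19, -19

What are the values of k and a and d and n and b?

k = 8, a = 14, d = 27, n = -2, b = 29

Column 3: 12 + 4 + 10 + 10 + 8 + 16 = 60, so its missing entry is 89 − 60 = 29.
Row 5: 23 + 0 + 29 + 13 + 8 + 18 = 91, so its missing entry is 89 − 91 = -2.
Row 3: 20 + 29 + 10 + 2 + 20 + 0 = 81, so its missing entry is 89 − 81 = 8.
Column 7: 31 + 50 + 8 + 18 − 13 − 19 = 75, so its missing entry is 89 − 75 = 14.
Row 4: 27 − 3 + 10 − 3 + 17 + 14 = 62, so its missing entry is 89 − 62 = 27.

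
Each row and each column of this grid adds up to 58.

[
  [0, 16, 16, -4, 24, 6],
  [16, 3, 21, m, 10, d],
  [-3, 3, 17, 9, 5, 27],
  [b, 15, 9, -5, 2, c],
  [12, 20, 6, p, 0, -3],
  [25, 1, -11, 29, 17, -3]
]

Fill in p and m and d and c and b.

p = 23, m = 6, d = 2, c = 29, b = 8

Row 5: 12 + 20 + 6 + 0 − 3 = 35, so its missing entry is 58 − 35 = 23.
Column 1: 0 + 16 − 3 + 12 + 25 = 50, so its missing entry is 58 − 50 = 8.
Column 4: -4 + 9 − 5 + 23 + 29 = 52, so its missing entry is 58 − 52 = 6.
Row 2: 16 + 3 + 21 + 6 + 10 = 56, so its missing entry is 58 − 56 = 2.
Row 4: 8 + 15 + 9 − 5 + 2 = 29, so its missing entry is 58 − 29 = 29.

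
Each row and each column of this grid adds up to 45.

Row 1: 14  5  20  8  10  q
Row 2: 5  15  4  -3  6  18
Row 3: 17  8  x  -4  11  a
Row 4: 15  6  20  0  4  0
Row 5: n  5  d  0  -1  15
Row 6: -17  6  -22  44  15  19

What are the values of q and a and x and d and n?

q = -12, a = 5, x = 8, d = 15, n = 11

Column 1: 14 + 5 + 17 + 15 − 17 = 34, so its missing entry is 45 − 34 = 11.
Row 5: 11 + 5 + 0 − 1 + 15 = 30, so its missing entry is 45 − 30 = 15.
Row 1: 14 + 5 + 20 + 8 + 10 = 57, so its missing entry is 45 − 57 = -12.
Column 3: 20 + 4 + 20 + 15 − 22 = 37, so its missing entry is 45 − 37 = 8.
Row 3: 17 + 8 + 8 − 4 + 11 = 40, so its missing entry is 45 − 40 = 5.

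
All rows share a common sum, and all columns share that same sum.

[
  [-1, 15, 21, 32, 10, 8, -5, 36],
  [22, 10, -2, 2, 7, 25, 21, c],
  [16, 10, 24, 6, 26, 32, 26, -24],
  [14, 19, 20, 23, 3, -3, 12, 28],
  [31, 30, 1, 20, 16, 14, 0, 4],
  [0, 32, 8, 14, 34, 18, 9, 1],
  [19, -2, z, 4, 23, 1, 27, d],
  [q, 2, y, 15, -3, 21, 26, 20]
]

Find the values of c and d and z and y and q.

c = 31, d = 20, z = 24, y = 20, q = 15

Rows 1 and 3 both sum to 116, so that's the common total.
Column 1 has -1 + 22 + 16 + 14 + 31 + 0 + 19 = 101; the blank must be 116 − 101 = 15.
Row 2 has 22 + 10 − 2 + 2 + 7 + 25 + 21 = 85; the blank must be 116 − 85 = 31.
Column 8 has 36 + 31 − 24 + 28 + 4 + 1 + 20 = 96; the blank must be 116 − 96 = 20.
Row 7 has 19 − 2 + 4 + 23 + 1 + 27 + 20 = 92; the blank must be 116 − 92 = 24.
Row 8 has 15 + 2 + 15 − 3 + 21 + 26 + 20 = 96; the blank must be 116 − 96 = 20.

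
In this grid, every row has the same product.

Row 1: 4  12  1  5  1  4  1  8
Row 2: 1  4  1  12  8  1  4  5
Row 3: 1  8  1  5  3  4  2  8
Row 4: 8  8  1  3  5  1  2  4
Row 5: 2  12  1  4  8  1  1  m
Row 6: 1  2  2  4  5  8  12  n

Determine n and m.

Rows 1 and 2 each multiply to 7680, so every row has product 7680.
Row 6: 1×2×2×4×5×8×12 = 7680, so the missing entry is 7680 ÷ 7680 = 1.
Row 5: 2×12×1×4×8×1×1 = 768, so the missing entry is 7680 ÷ 768 = 10.

n = 1, m = 10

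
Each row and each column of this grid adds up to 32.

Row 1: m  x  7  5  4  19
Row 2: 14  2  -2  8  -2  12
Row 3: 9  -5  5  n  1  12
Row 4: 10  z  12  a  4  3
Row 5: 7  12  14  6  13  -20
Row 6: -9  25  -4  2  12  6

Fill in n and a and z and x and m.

Column 1 has 14 + 9 + 10 + 7 − 9 = 31; the blank must be 32 − 31 = 1.
Row 1 has 1 + 7 + 5 + 4 + 19 = 36; the blank must be 32 − 36 = -4.
Column 2 has -4 + 2 − 5 + 12 + 25 = 30; the blank must be 32 − 30 = 2.
Row 3 has 9 − 5 + 5 + 1 + 12 = 22; the blank must be 32 − 22 = 10.
Row 4 has 10 + 2 + 12 + 4 + 3 = 31; the blank must be 32 − 31 = 1.

n = 10, a = 1, z = 2, x = -4, m = 1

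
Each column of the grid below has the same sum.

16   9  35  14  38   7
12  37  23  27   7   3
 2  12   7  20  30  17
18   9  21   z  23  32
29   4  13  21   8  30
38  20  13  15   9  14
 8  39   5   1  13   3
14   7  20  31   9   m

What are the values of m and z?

m = 31, z = 8

Columns 3 and 5 both add up to 137, so every column sums to 137.
Column 6: 7 + 3 + 17 + 32 + 30 + 14 + 3 = 106, so the missing entry is 137 − 106 = 31.
Column 4: 14 + 27 + 20 + 21 + 15 + 1 + 31 = 129, so the missing entry is 137 − 129 = 8.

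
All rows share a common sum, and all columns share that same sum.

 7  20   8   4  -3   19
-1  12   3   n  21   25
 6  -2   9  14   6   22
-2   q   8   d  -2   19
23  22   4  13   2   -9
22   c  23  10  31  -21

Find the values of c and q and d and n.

Rows 1 and 3 both sum to 55, so that's the common total.
Row 2 has -1 + 12 + 3 + 21 + 25 = 60; the blank must be 55 − 60 = -5.
Column 4 has 4 − 5 + 14 + 13 + 10 = 36; the blank must be 55 − 36 = 19.
Row 4 has -2 + 8 + 19 − 2 + 19 = 42; the blank must be 55 − 42 = 13.
Row 6 has 22 + 23 + 10 + 31 − 21 = 65; the blank must be 55 − 65 = -10.

c = -10, q = 13, d = 19, n = -5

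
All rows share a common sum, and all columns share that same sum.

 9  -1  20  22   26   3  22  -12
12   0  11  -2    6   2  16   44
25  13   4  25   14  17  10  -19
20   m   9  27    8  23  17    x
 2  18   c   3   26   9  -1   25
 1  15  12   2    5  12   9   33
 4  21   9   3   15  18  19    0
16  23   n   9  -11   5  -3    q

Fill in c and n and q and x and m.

c = 7, n = 17, q = 33, x = -15, m = 0

Rows 1 and 2 both sum to 89, so that's the common total.
Column 2: -1 + 0 + 13 + 18 + 15 + 21 + 23 = 89, so its missing entry is 89 − 89 = 0.
Row 4: 20 + 0 + 9 + 27 + 8 + 23 + 17 = 104, so its missing entry is 89 − 104 = -15.
Column 8: -12 + 44 − 19 − 15 + 25 + 33 + 0 = 56, so its missing entry is 89 − 56 = 33.
Row 5: 2 + 18 + 3 + 26 + 9 − 1 + 25 = 82, so its missing entry is 89 − 82 = 7.
Row 8: 16 + 23 + 9 − 11 + 5 − 3 + 33 = 72, so its missing entry is 89 − 72 = 17.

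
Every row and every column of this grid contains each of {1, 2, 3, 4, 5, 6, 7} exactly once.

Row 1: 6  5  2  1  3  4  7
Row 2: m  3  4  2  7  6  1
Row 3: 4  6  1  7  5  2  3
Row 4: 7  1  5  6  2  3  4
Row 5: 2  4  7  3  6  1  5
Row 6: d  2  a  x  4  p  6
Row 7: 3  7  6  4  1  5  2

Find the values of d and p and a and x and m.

d = 1, p = 7, a = 3, x = 5, m = 5

For row 6, column 6: column 6 already has {1, 2, 3, 4, 5, 6}; that leaves 7.
For row 2, column 1: row 2 already has {1, 2, 3, 4, 6, 7}; that leaves 5.
At (row 6, col 1): column 1 already has {2, 3, 4, 5, 6, 7}, so the value is 1.
Cell (6,4): column 4 already has {1, 2, 3, 4, 6, 7} → 5.
For row 6, column 3: row 6 already has {1, 2, 4, 5, 6, 7}; that leaves 3.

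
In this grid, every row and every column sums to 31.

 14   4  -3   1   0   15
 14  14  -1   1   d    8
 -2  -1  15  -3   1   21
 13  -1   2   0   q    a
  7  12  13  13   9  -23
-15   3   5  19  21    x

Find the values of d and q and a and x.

d = -5, q = 5, a = 12, x = -2

Row 6: -15 + 3 + 5 + 19 + 21 = 33, so its missing entry is 31 − 33 = -2.
Column 6: 15 + 8 + 21 − 23 − 2 = 19, so its missing entry is 31 − 19 = 12.
Row 4: 13 − 1 + 2 + 0 + 12 = 26, so its missing entry is 31 − 26 = 5.
Row 2: 14 + 14 − 1 + 1 + 8 = 36, so its missing entry is 31 − 36 = -5.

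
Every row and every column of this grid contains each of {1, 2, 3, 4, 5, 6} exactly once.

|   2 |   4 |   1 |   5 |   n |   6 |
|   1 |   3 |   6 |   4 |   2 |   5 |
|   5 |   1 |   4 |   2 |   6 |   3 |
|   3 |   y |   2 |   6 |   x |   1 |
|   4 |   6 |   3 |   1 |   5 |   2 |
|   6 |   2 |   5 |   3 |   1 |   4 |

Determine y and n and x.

y = 5, n = 3, x = 4

At (row 4, col 2): column 2 already has {1, 2, 3, 4, 6}, so the value is 5.
At (row 1, col 5): row 1 already has {1, 2, 4, 5, 6}, so the value is 3.
For row 4, column 5: row 4 already has {1, 2, 3, 5, 6}; that leaves 4.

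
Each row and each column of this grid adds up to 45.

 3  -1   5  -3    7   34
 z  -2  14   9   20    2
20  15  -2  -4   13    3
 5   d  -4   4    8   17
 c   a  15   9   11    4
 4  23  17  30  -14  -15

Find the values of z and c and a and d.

z = 2, c = 11, a = -5, d = 15

The known cells in row 2 total 43, leaving 45 − 43 = 2 for the blank.
The known cells in column 1 total 34, leaving 45 − 34 = 11 for the blank.
The known cells in row 5 total 50, leaving 45 − 50 = -5 for the blank.
The known cells in row 4 total 30, leaving 45 − 30 = 15 for the blank.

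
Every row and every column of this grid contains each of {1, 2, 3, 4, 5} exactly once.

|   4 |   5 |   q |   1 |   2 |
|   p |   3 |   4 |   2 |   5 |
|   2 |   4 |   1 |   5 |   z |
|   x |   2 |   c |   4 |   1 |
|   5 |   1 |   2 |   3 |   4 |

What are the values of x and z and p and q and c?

At (row 3, col 5): row 3 already has {1, 2, 4, 5}, so the value is 3.
For row 1, column 3: row 1 already has {1, 2, 4, 5}; that leaves 3.
For row 2, column 1: row 2 already has {2, 3, 4, 5}; that leaves 1.
Cell (4,1): column 1 already has {1, 2, 4, 5} → 3.
Cell (4,3): row 4 already has {1, 2, 3, 4} → 5.

x = 3, z = 3, p = 1, q = 3, c = 5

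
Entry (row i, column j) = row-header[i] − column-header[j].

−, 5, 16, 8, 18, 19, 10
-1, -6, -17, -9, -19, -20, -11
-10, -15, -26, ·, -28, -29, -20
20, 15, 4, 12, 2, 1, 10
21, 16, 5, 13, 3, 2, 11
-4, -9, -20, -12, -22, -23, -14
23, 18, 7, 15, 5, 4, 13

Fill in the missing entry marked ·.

-18

-10 − 8 = -18.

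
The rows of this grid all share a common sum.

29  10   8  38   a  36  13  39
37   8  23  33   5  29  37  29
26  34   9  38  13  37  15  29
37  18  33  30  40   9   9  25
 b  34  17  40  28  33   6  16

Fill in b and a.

b = 27, a = 28

Row 2 sums to 201 and so does row 4; that's the common total.
In row 5 the known cells total 174, leaving 201 − 174 = 27.
In row 1 the known cells total 173, leaving 201 − 173 = 28.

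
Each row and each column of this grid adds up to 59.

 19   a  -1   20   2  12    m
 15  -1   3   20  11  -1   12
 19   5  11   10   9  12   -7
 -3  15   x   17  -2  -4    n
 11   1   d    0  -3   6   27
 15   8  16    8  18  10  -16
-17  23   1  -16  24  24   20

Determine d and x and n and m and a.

d = 17, x = 12, n = 24, m = -1, a = 8

The known cells in column 2 total 51, leaving 59 − 51 = 8 for the blank.
The known cells in row 5 total 42, leaving 59 − 42 = 17 for the blank.
The known cells in row 1 total 60, leaving 59 − 60 = -1 for the blank.
The known cells in column 7 total 35, leaving 59 − 35 = 24 for the blank.
The known cells in row 4 total 47, leaving 59 − 47 = 12 for the blank.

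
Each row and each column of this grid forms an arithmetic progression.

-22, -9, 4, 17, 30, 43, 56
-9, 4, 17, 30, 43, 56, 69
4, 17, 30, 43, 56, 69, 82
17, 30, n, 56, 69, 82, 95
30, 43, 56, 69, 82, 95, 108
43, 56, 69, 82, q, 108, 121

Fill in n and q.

Along each row the entries change by 13 per step; down each column they change by 13.
Row 4: from 17 at column 1, stepping by 13 to column 3 gives 43.
Row 6: from 43 at column 1, stepping by 13 to column 5 gives 95.

n = 43, q = 95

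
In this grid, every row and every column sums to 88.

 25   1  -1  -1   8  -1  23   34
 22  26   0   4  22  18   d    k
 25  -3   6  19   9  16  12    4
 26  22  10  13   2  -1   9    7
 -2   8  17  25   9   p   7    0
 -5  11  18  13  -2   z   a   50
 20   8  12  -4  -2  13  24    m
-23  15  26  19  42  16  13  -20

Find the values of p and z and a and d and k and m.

p = 24, z = 3, a = 0, d = 0, k = -4, m = 17

The known cells in row 7 total 71, leaving 88 − 71 = 17 for the blank.
The known cells in row 5 total 64, leaving 88 − 64 = 24 for the blank.
The known cells in column 6 total 85, leaving 88 − 85 = 3 for the blank.
The known cells in column 8 total 92, leaving 88 − 92 = -4 for the blank.
The known cells in row 6 total 88, leaving 88 − 88 = 0 for the blank.
The known cells in row 2 total 88, leaving 88 − 88 = 0 for the blank.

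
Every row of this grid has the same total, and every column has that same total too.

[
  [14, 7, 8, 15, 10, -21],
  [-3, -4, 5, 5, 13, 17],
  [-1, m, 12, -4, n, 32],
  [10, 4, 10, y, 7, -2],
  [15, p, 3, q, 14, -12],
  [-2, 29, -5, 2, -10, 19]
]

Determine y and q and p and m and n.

Rows 1 and 2 both sum to 33, so that's the common total.
Column 5 has 10 + 13 + 7 + 14 − 10 = 34; the blank must be 33 − 34 = -1.
Row 3 has -1 + 12 − 4 − 1 + 32 = 38; the blank must be 33 − 38 = -5.
Row 4 has 10 + 4 + 10 + 7 − 2 = 29; the blank must be 33 − 29 = 4.
Column 4 has 15 + 5 − 4 + 4 + 2 = 22; the blank must be 33 − 22 = 11.
Row 5 has 15 + 3 + 11 + 14 − 12 = 31; the blank must be 33 − 31 = 2.

y = 4, q = 11, p = 2, m = -5, n = -1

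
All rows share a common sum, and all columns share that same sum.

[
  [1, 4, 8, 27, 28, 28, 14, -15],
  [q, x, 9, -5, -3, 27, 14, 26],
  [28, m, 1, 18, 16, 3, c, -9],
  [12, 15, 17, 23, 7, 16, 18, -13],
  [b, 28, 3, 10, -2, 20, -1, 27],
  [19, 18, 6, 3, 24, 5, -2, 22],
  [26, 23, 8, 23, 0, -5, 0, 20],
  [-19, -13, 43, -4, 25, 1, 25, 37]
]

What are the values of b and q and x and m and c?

b = 10, q = 18, x = 9, m = 11, c = 27

Rows 1 and 4 both sum to 95, so that's the common total.
The known cells in row 5 total 85, leaving 95 − 85 = 10 for the blank.
The known cells in column 7 total 68, leaving 95 − 68 = 27 for the blank.
The known cells in row 3 total 84, leaving 95 − 84 = 11 for the blank.
The known cells in column 2 total 86, leaving 95 − 86 = 9 for the blank.
The known cells in row 2 total 77, leaving 95 − 77 = 18 for the blank.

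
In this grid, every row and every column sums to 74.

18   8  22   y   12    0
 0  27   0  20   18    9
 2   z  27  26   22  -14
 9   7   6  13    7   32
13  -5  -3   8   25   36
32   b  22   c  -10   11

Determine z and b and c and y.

z = 11, b = 26, c = -7, y = 14

Row 1: 18 + 8 + 22 + 12 + 0 = 60, so its missing entry is 74 − 60 = 14.
Column 4: 14 + 20 + 26 + 13 + 8 = 81, so its missing entry is 74 − 81 = -7.
Row 6: 32 + 22 − 7 − 10 + 11 = 48, so its missing entry is 74 − 48 = 26.
Row 3: 2 + 27 + 26 + 22 − 14 = 63, so its missing entry is 74 − 63 = 11.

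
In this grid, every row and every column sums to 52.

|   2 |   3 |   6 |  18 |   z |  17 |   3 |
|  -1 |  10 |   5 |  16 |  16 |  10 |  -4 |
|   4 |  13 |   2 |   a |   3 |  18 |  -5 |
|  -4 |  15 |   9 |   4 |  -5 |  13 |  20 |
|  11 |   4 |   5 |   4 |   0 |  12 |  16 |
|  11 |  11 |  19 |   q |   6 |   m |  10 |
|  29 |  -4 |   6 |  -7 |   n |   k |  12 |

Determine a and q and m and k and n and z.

a = 17, q = 0, m = -5, k = -13, n = 29, z = 3

The known cells in row 1 total 49, leaving 52 − 49 = 3 for the blank.
The known cells in column 5 total 23, leaving 52 − 23 = 29 for the blank.
The known cells in row 7 total 65, leaving 52 − 65 = -13 for the blank.
The known cells in column 6 total 57, leaving 52 − 57 = -5 for the blank.
The known cells in row 3 total 35, leaving 52 − 35 = 17 for the blank.
The known cells in row 6 total 52, leaving 52 − 52 = 0 for the blank.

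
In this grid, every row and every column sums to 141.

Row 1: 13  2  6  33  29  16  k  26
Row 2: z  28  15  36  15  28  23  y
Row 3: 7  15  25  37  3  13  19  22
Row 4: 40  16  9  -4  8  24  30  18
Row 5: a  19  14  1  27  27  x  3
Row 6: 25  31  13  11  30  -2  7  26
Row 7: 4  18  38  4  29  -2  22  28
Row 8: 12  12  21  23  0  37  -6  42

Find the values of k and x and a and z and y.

k = 16, x = 30, a = 20, z = 20, y = -24

Row 1: 13 + 2 + 6 + 33 + 29 + 16 + 26 = 125, so its missing entry is 141 − 125 = 16.
Column 7: 16 + 23 + 19 + 30 + 7 + 22 − 6 = 111, so its missing entry is 141 − 111 = 30.
Row 5: 19 + 14 + 1 + 27 + 27 + 30 + 3 = 121, so its missing entry is 141 − 121 = 20.
Column 8: 26 + 22 + 18 + 3 + 26 + 28 + 42 = 165, so its missing entry is 141 − 165 = -24.
Row 2: 28 + 15 + 36 + 15 + 28 + 23 − 24 = 121, so its missing entry is 141 − 121 = 20.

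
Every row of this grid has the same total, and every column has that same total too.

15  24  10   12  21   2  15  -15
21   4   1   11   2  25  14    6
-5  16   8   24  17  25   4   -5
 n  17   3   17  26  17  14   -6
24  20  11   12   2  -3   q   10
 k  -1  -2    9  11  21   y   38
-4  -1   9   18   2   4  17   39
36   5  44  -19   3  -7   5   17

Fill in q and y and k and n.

q = 8, y = 7, k = 1, n = -4

Rows 1 and 2 both sum to 84, so that's the common total.
Row 5: 24 + 20 + 11 + 12 + 2 − 3 + 10 = 76, so its missing entry is 84 − 76 = 8.
Column 7: 15 + 14 + 4 + 14 + 8 + 17 + 5 = 77, so its missing entry is 84 − 77 = 7.
Row 6: -1 − 2 + 9 + 11 + 21 + 7 + 38 = 83, so its missing entry is 84 − 83 = 1.
Row 4: 17 + 3 + 17 + 26 + 17 + 14 − 6 = 88, so its missing entry is 84 − 88 = -4.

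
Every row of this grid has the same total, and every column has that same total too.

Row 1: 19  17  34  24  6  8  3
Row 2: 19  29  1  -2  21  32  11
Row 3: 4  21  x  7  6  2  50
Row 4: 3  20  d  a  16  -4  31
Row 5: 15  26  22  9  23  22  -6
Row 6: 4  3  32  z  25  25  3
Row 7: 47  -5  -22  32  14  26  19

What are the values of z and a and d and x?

z = 19, a = 22, d = 23, x = 21

Rows 1 and 2 both sum to 111, so that's the common total.
The known cells in row 6 total 92, leaving 111 − 92 = 19 for the blank.
The known cells in column 4 total 89, leaving 111 − 89 = 22 for the blank.
The known cells in row 4 total 88, leaving 111 − 88 = 23 for the blank.
The known cells in row 3 total 90, leaving 111 − 90 = 21 for the blank.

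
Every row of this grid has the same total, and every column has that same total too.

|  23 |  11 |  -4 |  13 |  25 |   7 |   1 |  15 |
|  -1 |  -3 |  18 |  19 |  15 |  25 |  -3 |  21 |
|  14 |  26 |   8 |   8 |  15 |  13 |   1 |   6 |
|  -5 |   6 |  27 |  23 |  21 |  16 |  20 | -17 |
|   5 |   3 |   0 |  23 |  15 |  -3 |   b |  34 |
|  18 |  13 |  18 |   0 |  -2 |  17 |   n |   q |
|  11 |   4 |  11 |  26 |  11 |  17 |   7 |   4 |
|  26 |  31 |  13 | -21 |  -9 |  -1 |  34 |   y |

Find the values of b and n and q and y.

b = 14, n = 17, q = 10, y = 18

Rows 1 and 2 both sum to 91, so that's the common total.
The known cells in row 5 total 77, leaving 91 − 77 = 14 for the blank.
The known cells in column 7 total 74, leaving 91 − 74 = 17 for the blank.
The known cells in row 6 total 81, leaving 91 − 81 = 10 for the blank.
The known cells in row 8 total 73, leaving 91 − 73 = 18 for the blank.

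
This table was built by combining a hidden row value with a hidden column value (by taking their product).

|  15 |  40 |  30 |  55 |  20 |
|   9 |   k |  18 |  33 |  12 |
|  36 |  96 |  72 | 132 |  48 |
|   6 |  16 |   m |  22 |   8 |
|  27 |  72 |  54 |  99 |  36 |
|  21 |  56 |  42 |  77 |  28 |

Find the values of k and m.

Each row is a constant multiple of every other row — this is a multiplication table with the headers hidden.
Row 2 is 12/20 = 3/5 times row 1, so its entry in column 2 is 40 × 3/5 = 24.
Row 4 is 8/20 = 2/5 times row 1, so its entry in column 3 is 30 × 2/5 = 12.

k = 24, m = 12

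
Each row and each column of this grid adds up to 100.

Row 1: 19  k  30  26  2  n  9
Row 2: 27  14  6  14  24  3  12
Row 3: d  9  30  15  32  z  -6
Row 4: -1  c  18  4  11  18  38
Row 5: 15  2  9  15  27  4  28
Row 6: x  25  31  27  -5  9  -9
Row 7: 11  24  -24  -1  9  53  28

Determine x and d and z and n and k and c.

Row 4: -1 + 18 + 4 + 11 + 18 + 38 = 88, so its missing entry is 100 − 88 = 12.
Column 2: 14 + 9 + 12 + 2 + 25 + 24 = 86, so its missing entry is 100 − 86 = 14.
Row 6: 25 + 31 + 27 − 5 + 9 − 9 = 78, so its missing entry is 100 − 78 = 22.
Column 1: 19 + 27 − 1 + 15 + 22 + 11 = 93, so its missing entry is 100 − 93 = 7.
Row 1: 19 + 14 + 30 + 26 + 2 + 9 = 100, so its missing entry is 100 − 100 = 0.
Row 3: 7 + 9 + 30 + 15 + 32 − 6 = 87, so its missing entry is 100 − 87 = 13.

x = 22, d = 7, z = 13, n = 0, k = 14, c = 12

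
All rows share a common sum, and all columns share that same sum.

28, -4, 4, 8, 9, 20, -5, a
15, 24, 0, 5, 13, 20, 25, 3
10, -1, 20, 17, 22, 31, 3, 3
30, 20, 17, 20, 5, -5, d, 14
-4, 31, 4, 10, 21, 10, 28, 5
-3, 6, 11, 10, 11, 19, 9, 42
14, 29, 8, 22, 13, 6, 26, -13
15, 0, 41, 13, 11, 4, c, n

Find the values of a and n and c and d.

a = 45, n = 6, c = 15, d = 4

Rows 2 and 3 both sum to 105, so that's the common total.
Row 1: 28 − 4 + 4 + 8 + 9 + 20 − 5 = 60, so its missing entry is 105 − 60 = 45.
Column 8: 45 + 3 + 3 + 14 + 5 + 42 − 13 = 99, so its missing entry is 105 − 99 = 6.
Row 8: 15 + 0 + 41 + 13 + 11 + 4 + 6 = 90, so its missing entry is 105 − 90 = 15.
Row 4: 30 + 20 + 17 + 20 + 5 − 5 + 14 = 101, so its missing entry is 105 − 101 = 4.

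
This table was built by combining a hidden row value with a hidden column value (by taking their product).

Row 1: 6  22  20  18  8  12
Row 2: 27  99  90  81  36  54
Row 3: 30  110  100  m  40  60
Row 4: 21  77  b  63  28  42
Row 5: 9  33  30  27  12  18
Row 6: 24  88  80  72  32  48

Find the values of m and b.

Each row is a constant multiple of every other row — this is a multiplication table with the headers hidden.
Row 3 is 40/8 = 5/1 times row 1, so its entry in column 4 is 18 × 5/1 = 90.
Row 4 is 28/8 = 7/2 times row 1, so its entry in column 3 is 20 × 7/2 = 70.

m = 90, b = 70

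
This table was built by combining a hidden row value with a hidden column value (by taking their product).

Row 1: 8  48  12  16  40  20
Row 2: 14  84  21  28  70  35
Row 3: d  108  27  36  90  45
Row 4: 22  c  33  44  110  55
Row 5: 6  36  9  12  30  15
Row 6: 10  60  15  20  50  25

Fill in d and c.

Each row is a constant multiple of every other row — this is a multiplication table with the headers hidden.
Row 3 is 90/40 = 9/4 times row 1, so its entry in column 1 is 8 × 9/4 = 18.
Row 4 is 110/40 = 11/4 times row 1, so its entry in column 2 is 48 × 11/4 = 132.

d = 18, c = 132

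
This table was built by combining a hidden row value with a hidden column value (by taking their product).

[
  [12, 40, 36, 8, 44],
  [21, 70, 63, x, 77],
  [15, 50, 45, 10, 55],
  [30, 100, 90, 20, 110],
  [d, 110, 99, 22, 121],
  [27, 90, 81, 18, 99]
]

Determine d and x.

Each row is a constant multiple of every other row — this is a multiplication table with the headers hidden.
Row 5 is 121/44 = 11/4 times row 1, so its entry in column 1 is 12 × 11/4 = 33.
Row 2 is 77/44 = 7/4 times row 1, so its entry in column 4 is 8 × 7/4 = 14.

d = 33, x = 14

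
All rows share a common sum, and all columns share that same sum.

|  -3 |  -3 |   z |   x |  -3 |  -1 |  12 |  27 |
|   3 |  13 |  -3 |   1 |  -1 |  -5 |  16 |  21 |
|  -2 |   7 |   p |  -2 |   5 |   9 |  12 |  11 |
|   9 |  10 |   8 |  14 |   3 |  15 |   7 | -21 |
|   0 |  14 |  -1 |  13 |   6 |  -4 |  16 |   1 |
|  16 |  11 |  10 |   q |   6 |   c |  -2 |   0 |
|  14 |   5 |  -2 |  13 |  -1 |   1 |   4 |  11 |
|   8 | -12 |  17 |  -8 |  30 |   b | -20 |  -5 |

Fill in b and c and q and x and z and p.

Rows 2 and 4 both sum to 45, so that's the common total.
Row 3 has -2 + 7 − 2 + 5 + 9 + 12 + 11 = 40; the blank must be 45 − 40 = 5.
Column 3 has -3 + 5 + 8 − 1 + 10 − 2 + 17 = 34; the blank must be 45 − 34 = 11.
Row 1 has -3 − 3 + 11 − 3 − 1 + 12 + 27 = 40; the blank must be 45 − 40 = 5.
Column 4 has 5 + 1 − 2 + 14 + 13 + 13 − 8 = 36; the blank must be 45 − 36 = 9.
Row 6 has 16 + 11 + 10 + 9 + 6 − 2 + 0 = 50; the blank must be 45 − 50 = -5.
Row 8 has 8 − 12 + 17 − 8 + 30 − 20 − 5 = 10; the blank must be 45 − 10 = 35.

b = 35, c = -5, q = 9, x = 5, z = 11, p = 5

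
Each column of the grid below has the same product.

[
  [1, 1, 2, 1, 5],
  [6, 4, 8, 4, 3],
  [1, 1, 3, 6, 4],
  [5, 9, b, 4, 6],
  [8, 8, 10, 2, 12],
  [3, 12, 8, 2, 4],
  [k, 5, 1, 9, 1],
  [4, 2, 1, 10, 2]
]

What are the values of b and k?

Columns 4 and 5 each multiply to 34560, so every column has product 34560.
Column 3: 2×8×3×10×8×1×1 = 3840, so the missing entry is 34560 ÷ 3840 = 9.
Column 1: 1×6×1×5×8×3×4 = 2880, so the missing entry is 34560 ÷ 2880 = 12.

b = 9, k = 12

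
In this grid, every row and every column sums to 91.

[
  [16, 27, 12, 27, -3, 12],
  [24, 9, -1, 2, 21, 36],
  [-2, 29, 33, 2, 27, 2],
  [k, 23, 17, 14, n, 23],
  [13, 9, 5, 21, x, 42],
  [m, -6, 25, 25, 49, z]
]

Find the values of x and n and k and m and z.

The known cells in row 5 total 90, leaving 91 − 90 = 1 for the blank.
The known cells in column 6 total 115, leaving 91 − 115 = -24 for the blank.
The known cells in column 5 total 95, leaving 91 − 95 = -4 for the blank.
The known cells in row 4 total 73, leaving 91 − 73 = 18 for the blank.
The known cells in row 6 total 69, leaving 91 − 69 = 22 for the blank.

x = 1, n = -4, k = 18, m = 22, z = -24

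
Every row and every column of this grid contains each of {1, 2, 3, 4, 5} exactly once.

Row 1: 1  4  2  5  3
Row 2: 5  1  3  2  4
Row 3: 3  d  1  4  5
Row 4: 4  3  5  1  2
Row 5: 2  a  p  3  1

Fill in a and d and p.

a = 5, d = 2, p = 4

Cell (3,2): row 3 already has {1, 3, 4, 5} → 2.
For row 5, column 2: column 2 already has {1, 2, 3, 4}; that leaves 5.
At (row 5, col 3): row 5 already has {1, 2, 3, 5}, so the value is 4.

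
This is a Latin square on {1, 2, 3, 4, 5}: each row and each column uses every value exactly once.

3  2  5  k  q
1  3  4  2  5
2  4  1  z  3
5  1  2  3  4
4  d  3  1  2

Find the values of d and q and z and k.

d = 5, q = 1, z = 5, k = 4

At (row 3, col 4): row 3 already has {1, 2, 3, 4}, so the value is 5.
Cell (1,4): column 4 already has {1, 2, 3, 5} → 4.
At (row 1, col 5): row 1 already has {2, 3, 4, 5}, so the value is 1.
At (row 5, col 2): row 5 already has {1, 2, 3, 4}, so the value is 5.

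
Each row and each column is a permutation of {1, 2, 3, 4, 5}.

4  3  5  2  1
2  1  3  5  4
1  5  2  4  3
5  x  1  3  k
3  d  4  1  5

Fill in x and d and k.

x = 4, d = 2, k = 2

For row 5, column 2: row 5 already has {1, 3, 4, 5}; that leaves 2.
For row 4, column 2: column 2 already has {1, 2, 3, 5}; that leaves 4.
For row 4, column 5: row 4 already has {1, 3, 4, 5}; that leaves 2.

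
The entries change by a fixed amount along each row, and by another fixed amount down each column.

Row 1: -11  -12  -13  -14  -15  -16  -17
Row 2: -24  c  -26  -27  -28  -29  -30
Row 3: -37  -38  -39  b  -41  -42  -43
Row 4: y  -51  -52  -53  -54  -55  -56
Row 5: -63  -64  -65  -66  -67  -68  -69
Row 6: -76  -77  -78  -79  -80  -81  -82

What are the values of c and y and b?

Along each row the entries change by -1 per step; down each column they change by -13.
Row 2: from -24 at column 1, stepping by -1 to column 2 gives -25.
Row 4: from -51 at column 2, stepping by -1 to column 1 gives -50.
Row 3: from -37 at column 1, stepping by -1 to column 4 gives -40.

c = -25, y = -50, b = -40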